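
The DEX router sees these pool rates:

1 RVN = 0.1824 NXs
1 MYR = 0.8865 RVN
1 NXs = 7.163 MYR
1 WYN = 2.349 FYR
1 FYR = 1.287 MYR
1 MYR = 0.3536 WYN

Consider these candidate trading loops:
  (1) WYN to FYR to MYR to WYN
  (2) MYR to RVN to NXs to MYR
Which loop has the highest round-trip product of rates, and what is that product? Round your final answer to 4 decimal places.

(1) 2.349 × 1.287 × 0.3536 = 1.06899
(2) 0.8865 × 0.1824 × 7.163 = 1.15824
Highest is cycle (2) at 1.1582 (>1, arbitrage).

1.1582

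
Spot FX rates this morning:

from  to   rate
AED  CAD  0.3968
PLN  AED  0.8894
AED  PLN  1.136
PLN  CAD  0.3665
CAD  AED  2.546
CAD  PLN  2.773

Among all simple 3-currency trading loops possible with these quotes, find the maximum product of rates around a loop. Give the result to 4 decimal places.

1.0600

AED→PLN→CAD→AED: 1.136 × 0.3665 × 2.546 = 1.06001
AED→CAD→PLN→AED: 0.3968 × 2.773 × 0.8894 = 0.97863
Maximum is AED→PLN→CAD→AED at 1.0600; arbitrage exists.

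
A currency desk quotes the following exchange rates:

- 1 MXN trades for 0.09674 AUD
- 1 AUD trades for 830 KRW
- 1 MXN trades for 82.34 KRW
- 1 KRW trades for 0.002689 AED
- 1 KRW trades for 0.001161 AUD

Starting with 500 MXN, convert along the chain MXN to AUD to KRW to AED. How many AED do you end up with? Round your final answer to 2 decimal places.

500 MXN × 0.09674 = 48.37 AUD
48.37 AUD × 830 = 40147.1 KRW
40147.1 KRW × 0.002689 = 107.9555519 AED

107.96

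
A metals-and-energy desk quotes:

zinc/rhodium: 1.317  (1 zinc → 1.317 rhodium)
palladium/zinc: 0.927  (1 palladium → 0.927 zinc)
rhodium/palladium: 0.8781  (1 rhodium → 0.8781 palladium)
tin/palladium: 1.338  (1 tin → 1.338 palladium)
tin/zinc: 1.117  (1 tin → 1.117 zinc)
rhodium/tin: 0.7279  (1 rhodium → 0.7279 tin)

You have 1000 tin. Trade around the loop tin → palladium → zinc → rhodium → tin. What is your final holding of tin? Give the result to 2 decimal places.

1189.03

1000 tin × 1.338 = 1338 palladium
1338 palladium × 0.927 = 1240.326 zinc
1240.326 zinc × 1.317 = 1633.509342 rhodium
1633.509342 rhodium × 0.7279 = 1189.0314500418 tin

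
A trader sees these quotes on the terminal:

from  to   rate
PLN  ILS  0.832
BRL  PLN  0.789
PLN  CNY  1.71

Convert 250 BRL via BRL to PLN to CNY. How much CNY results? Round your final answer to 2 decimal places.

337.30

250 BRL × 0.789 = 197.25 PLN
197.25 PLN × 1.71 = 337.2975 CNY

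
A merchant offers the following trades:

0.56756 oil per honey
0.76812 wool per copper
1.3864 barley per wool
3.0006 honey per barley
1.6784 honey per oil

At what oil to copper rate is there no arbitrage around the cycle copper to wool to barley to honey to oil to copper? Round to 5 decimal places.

0.55139

Known legs of the cycle: 0.76812 × 1.3864 × 3.0006 × 0.56756 = 1.813583299533320448
For no arbitrage the full-cycle product must be 1, so the missing rate is 1 / 1.813583299533320448 ≈ 0.5513946.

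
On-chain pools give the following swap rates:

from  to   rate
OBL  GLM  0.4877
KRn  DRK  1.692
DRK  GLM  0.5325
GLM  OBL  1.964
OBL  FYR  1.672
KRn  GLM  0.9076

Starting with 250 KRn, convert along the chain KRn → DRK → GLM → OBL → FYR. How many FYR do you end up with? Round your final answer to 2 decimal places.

250 KRn × 1.692 = 423 DRK
423 DRK × 0.5325 = 225.2475 GLM
225.2475 GLM × 1.964 = 442.38609 OBL
442.38609 OBL × 1.672 = 739.66954248 FYR

739.67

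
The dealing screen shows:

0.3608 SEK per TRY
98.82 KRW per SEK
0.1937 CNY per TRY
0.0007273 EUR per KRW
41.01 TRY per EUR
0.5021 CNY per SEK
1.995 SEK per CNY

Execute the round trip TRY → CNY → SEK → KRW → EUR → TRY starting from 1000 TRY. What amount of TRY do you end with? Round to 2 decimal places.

1000 TRY × 0.1937 = 193.7 CNY
193.7 CNY × 1.995 = 386.4315 SEK
386.4315 SEK × 98.82 = 38187.16083 KRW
38187.16083 KRW × 0.0007273 = 27.773522071659 EUR
27.773522071659 EUR × 41.01 = 1138.99214015873559 TRY

1138.99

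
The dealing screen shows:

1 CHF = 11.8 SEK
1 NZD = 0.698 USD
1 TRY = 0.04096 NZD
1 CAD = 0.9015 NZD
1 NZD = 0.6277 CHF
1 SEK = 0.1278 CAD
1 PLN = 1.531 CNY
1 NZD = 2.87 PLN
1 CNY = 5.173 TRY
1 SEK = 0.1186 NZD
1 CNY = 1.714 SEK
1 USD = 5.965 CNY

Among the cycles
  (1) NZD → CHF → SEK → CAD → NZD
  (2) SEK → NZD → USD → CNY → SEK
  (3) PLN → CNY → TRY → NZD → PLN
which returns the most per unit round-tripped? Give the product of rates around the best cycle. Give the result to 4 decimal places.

0.9310

(1) 0.6277 × 11.8 × 0.1278 × 0.9015 = 0.85336
(2) 0.1186 × 0.698 × 5.965 × 1.714 = 0.84637
(3) 1.531 × 5.173 × 0.04096 × 2.87 = 0.93102
Highest is cycle (3) at 0.9310 (≤1, no arbitrage).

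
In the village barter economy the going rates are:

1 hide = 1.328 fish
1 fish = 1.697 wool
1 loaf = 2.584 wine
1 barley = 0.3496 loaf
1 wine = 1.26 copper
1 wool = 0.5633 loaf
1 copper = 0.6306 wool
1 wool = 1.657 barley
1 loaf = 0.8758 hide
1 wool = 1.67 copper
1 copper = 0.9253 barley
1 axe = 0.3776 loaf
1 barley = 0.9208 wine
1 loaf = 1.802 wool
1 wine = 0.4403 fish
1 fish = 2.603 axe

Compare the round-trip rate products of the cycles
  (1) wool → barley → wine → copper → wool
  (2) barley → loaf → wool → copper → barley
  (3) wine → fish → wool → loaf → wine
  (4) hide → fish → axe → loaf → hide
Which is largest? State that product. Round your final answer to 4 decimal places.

(1) 1.657 × 0.9208 × 1.26 × 0.6306 = 1.21231
(2) 0.3496 × 1.802 × 1.67 × 0.9253 = 0.97348
(3) 0.4403 × 1.697 × 0.5633 × 2.584 = 1.08758
(4) 1.328 × 2.603 × 0.3776 × 0.8758 = 1.14317
Highest is cycle (1) at 1.2123 (>1, arbitrage).

1.2123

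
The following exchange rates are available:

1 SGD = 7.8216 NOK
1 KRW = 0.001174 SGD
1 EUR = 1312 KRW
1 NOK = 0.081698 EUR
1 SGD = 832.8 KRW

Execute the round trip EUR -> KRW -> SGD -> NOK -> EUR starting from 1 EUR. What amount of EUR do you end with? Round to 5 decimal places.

1 EUR × 1312 = 1312 KRW
1312 KRW × 0.001174 = 1.540288 SGD
1.540288 SGD × 7.8216 = 12.0475166208 NOK
12.0475166208 NOK × 0.081698 = 0.9842580128861184 EUR

0.98426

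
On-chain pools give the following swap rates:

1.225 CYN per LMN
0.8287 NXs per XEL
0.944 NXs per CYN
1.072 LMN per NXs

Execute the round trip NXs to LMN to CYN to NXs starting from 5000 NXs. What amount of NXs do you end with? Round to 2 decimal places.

6198.30

5000 NXs × 1.072 = 5360 LMN
5360 LMN × 1.225 = 6566 CYN
6566 CYN × 0.944 = 6198.304 NXs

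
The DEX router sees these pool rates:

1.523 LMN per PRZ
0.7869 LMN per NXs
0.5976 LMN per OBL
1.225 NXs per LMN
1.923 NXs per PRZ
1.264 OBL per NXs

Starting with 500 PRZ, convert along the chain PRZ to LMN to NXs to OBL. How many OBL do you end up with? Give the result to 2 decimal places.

500 PRZ × 1.523 = 761.5 LMN
761.5 LMN × 1.225 = 932.8375 NXs
932.8375 NXs × 1.264 = 1179.1066 OBL

1179.11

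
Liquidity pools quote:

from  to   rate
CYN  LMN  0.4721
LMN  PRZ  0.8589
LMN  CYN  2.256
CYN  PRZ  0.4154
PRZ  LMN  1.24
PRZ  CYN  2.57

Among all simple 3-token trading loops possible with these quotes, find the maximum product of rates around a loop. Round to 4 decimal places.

CYN→PRZ→LMN→CYN: 0.4154 × 1.24 × 2.256 = 1.16206
CYN→LMN→PRZ→CYN: 0.4721 × 0.8589 × 2.57 = 1.04210
Maximum is CYN→PRZ→LMN→CYN at 1.1621; arbitrage exists.

1.1621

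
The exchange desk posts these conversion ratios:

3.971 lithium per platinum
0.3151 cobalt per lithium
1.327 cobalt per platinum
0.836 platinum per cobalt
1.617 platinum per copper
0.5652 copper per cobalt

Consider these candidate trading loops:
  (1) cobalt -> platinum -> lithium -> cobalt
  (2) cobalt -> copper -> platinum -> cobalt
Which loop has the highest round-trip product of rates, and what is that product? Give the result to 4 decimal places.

1.2128

(1) 0.836 × 3.971 × 0.3151 = 1.04606
(2) 0.5652 × 1.617 × 1.327 = 1.21278
Highest is cycle (2) at 1.2128 (>1, arbitrage).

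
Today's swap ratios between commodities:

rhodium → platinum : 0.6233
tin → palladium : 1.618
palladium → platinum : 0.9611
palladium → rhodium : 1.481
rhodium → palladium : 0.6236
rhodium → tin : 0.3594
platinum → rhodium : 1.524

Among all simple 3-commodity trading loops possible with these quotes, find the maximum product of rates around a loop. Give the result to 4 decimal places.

palladium→platinum→rhodium→palladium: 0.9611 × 1.524 × 0.6236 = 0.91340
palladium→rhodium→tin→palladium: 1.481 × 0.3594 × 1.618 = 0.86122
Maximum is palladium→platinum→rhodium→palladium at 0.9134; no arbitrage — every cycle loses value.

0.9134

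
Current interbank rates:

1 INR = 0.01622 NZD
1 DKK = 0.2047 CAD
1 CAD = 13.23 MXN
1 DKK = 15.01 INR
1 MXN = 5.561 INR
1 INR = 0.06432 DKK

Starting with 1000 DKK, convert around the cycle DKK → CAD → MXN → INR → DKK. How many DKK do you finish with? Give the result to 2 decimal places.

1000 DKK × 0.2047 = 204.7 CAD
204.7 CAD × 13.23 = 2708.181 MXN
2708.181 MXN × 5.561 = 15060.194541 INR
15060.194541 INR × 0.06432 = 968.67171287712 DKK

968.67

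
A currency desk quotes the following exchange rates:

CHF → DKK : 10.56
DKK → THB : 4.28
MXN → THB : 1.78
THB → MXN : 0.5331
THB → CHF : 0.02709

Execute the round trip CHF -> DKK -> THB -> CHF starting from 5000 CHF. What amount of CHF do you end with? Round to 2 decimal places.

6121.91

5000 CHF × 10.56 = 52800 DKK
52800 DKK × 4.28 = 225984 THB
225984 THB × 0.02709 = 6121.90656 CHF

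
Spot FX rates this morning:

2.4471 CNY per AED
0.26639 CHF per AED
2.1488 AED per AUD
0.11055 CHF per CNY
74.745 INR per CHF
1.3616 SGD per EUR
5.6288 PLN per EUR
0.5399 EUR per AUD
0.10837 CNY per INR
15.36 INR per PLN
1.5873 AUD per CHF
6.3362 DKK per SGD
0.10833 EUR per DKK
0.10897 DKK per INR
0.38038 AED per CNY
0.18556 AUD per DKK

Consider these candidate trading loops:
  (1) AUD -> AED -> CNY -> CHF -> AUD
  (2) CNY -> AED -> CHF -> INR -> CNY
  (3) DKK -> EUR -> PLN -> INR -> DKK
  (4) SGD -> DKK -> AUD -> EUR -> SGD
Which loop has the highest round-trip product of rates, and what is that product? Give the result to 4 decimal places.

1.0206

(1) 2.1488 × 2.4471 × 0.11055 × 1.5873 = 0.92271
(2) 0.38038 × 0.26639 × 74.745 × 0.10837 = 0.82078
(3) 0.10833 × 5.6288 × 15.36 × 0.10897 = 1.02062
(4) 6.3362 × 0.18556 × 0.5399 × 1.3616 = 0.86432
Highest is cycle (3) at 1.0206 (>1, arbitrage).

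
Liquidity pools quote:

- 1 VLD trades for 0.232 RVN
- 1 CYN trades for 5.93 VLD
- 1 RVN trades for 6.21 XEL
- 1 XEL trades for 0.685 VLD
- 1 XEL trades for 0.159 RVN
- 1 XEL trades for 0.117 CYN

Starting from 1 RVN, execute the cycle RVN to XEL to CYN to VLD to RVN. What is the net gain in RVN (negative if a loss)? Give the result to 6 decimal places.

1 RVN × 6.21 = 6.21 XEL
6.21 XEL × 0.117 = 0.72657 CYN
0.72657 CYN × 5.93 = 4.3085601 VLD
4.3085601 VLD × 0.232 = 0.9995859432 RVN
Net change: 0.9995859432 − 1 = -0.0004140568 RVN

-0.000414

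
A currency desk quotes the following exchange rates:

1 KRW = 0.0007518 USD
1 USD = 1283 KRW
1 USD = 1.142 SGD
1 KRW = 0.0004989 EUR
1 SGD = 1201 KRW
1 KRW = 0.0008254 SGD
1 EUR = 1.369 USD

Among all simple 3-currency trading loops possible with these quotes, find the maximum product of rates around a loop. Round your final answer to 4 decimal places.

1.0311

KRW→USD→SGD→KRW: 0.0007518 × 1.142 × 1201 = 1.03113
EUR→USD→KRW→EUR: 1.369 × 1283 × 0.0004989 = 0.87628
Maximum is KRW→USD→SGD→KRW at 1.0311; arbitrage exists.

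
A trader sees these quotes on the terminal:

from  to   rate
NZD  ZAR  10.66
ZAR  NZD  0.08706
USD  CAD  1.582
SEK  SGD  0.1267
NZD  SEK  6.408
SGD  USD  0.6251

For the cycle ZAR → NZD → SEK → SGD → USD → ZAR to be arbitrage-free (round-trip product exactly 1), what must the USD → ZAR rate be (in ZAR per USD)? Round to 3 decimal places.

Known legs of the cycle: 0.08706 × 6.408 × 0.1267 × 0.6251 = 0.0441842288556816
For no arbitrage the full-cycle product must be 1, so the missing rate is 1 / 0.0441842288556816 ≈ 22.63251.

22.633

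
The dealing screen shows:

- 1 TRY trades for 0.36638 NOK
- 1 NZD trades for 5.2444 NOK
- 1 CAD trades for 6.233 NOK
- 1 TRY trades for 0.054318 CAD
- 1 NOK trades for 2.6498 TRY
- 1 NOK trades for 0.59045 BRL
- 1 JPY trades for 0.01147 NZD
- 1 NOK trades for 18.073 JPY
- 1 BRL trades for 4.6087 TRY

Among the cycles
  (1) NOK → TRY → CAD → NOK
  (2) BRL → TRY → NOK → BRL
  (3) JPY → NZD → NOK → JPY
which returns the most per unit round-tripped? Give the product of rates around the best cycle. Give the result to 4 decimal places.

1.0872

(1) 2.6498 × 0.054318 × 6.233 = 0.89713
(2) 4.6087 × 0.36638 × 0.59045 = 0.99700
(3) 0.01147 × 5.2444 × 18.073 = 1.08715
Highest is cycle (3) at 1.0872 (>1, arbitrage).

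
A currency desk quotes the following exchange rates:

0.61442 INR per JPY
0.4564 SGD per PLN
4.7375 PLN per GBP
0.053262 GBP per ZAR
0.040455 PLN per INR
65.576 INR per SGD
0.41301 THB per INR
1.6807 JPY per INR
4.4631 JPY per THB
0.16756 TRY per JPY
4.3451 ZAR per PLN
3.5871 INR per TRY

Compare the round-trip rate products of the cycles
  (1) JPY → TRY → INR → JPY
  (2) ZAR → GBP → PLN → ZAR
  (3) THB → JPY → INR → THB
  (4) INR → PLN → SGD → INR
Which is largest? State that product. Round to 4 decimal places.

(1) 0.16756 × 3.5871 × 1.6807 = 1.01019
(2) 0.053262 × 4.7375 × 4.3451 = 1.09639
(3) 4.4631 × 0.61442 × 0.41301 = 1.13256
(4) 0.040455 × 0.4564 × 65.576 = 1.21077
Highest is cycle (4) at 1.2108 (>1, arbitrage).

1.2108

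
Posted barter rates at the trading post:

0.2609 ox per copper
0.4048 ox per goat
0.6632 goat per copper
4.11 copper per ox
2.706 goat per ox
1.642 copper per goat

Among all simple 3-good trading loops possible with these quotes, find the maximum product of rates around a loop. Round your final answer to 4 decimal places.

ox→goat→copper→ox: 2.706 × 1.642 × 0.2609 = 1.15924
ox→copper→goat→ox: 4.11 × 0.6632 × 0.4048 = 1.10338
Maximum is ox→goat→copper→ox at 1.1592; arbitrage exists.

1.1592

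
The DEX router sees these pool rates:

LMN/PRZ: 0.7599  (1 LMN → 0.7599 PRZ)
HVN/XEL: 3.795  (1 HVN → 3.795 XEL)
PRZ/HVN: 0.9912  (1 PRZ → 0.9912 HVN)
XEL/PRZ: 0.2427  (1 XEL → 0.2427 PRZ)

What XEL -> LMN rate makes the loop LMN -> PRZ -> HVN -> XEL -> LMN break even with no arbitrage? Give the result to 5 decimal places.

0.34984

Known legs of the cycle: 0.7599 × 0.9912 × 3.795 = 2.8584428796
For no arbitrage the full-cycle product must be 1, so the missing rate is 1 / 2.8584428796 ≈ 0.3498408.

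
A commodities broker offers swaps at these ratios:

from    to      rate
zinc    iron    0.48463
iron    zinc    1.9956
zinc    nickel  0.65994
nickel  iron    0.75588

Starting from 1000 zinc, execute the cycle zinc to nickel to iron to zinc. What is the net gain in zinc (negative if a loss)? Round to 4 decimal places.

1000 zinc × 0.65994 = 659.94 nickel
659.94 nickel × 0.75588 = 498.8354472 iron
498.8354472 iron × 1.9956 = 995.47601843232 zinc
Net change: 995.47601843232 − 1000 = -4.52398156768 zinc

-4.5240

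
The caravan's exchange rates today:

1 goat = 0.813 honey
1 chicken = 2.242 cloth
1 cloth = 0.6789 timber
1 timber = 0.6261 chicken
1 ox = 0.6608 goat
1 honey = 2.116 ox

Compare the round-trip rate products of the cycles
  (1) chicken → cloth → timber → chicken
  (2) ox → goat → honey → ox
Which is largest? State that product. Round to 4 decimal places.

1.1368

(1) 2.242 × 0.6789 × 0.6261 = 0.95298
(2) 0.6608 × 0.813 × 2.116 = 1.13678
Highest is cycle (2) at 1.1368 (>1, arbitrage).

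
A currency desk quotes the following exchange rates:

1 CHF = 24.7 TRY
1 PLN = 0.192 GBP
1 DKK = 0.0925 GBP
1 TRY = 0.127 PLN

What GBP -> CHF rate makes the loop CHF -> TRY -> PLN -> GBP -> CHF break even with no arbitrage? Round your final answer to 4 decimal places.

Known legs of the cycle: 24.7 × 0.127 × 0.192 = 0.6022848
For no arbitrage the full-cycle product must be 1, so the missing rate is 1 / 0.6022848 ≈ 1.660344.

1.6603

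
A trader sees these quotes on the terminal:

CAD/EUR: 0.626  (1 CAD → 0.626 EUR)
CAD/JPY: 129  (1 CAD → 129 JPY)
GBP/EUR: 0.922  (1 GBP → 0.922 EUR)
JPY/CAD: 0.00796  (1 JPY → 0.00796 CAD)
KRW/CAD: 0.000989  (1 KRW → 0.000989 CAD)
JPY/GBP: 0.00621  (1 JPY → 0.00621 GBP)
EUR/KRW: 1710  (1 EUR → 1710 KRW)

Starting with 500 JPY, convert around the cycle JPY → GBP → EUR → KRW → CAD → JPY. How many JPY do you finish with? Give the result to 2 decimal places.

624.56

500 JPY × 0.00621 = 3.105 GBP
3.105 GBP × 0.922 = 2.86281 EUR
2.86281 EUR × 1710 = 4895.4051 KRW
4895.4051 KRW × 0.000989 = 4.8415556439 CAD
4.8415556439 CAD × 129 = 624.5606780631 JPY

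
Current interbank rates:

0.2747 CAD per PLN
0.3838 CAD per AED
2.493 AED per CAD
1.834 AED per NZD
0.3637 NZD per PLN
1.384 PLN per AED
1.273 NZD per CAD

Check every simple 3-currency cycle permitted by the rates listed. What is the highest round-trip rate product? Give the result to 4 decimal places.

0.9478

PLN→CAD→AED→PLN: 0.2747 × 2.493 × 1.384 = 0.94780
NZD→AED→PLN→NZD: 1.834 × 1.384 × 0.3637 = 0.92316
NZD→AED→CAD→NZD: 1.834 × 0.3838 × 1.273 = 0.89605
Maximum is PLN→CAD→AED→PLN at 0.9478; no arbitrage — every cycle loses value.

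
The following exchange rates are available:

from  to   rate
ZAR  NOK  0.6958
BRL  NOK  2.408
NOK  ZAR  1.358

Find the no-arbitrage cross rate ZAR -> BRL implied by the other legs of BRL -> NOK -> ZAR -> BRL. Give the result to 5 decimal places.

0.30580

Known legs of the cycle: 2.408 × 1.358 = 3.270064
For no arbitrage the full-cycle product must be 1, so the missing rate is 1 / 3.270064 ≈ 0.3058044.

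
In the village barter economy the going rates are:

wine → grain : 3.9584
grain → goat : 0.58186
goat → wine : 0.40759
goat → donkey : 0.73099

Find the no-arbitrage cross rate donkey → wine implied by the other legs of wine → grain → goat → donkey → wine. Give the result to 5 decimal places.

0.59395

Known legs of the cycle: 3.9584 × 0.58186 × 0.73099 = 1.68364147779776
For no arbitrage the full-cycle product must be 1, so the missing rate is 1 / 1.68364147779776 ≈ 0.5939507.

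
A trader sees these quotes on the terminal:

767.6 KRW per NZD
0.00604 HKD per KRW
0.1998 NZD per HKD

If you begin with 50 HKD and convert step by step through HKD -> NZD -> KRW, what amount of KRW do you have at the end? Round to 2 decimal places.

50 HKD × 0.1998 = 9.99 NZD
9.99 NZD × 767.6 = 7668.324 KRW

7668.32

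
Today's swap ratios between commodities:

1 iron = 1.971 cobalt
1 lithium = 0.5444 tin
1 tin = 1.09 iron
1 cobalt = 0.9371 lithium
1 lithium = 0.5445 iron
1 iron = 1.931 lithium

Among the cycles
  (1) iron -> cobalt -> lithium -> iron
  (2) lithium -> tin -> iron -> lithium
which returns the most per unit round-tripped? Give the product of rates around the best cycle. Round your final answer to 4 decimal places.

(1) 1.971 × 0.9371 × 0.5445 = 1.00570
(2) 0.5444 × 1.09 × 1.931 = 1.14585
Highest is cycle (2) at 1.1458 (>1, arbitrage).

1.1458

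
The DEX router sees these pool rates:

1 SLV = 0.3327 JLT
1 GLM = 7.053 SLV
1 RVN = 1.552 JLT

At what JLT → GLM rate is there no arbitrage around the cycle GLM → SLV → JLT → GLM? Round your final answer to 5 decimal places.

0.42616

Known legs of the cycle: 7.053 × 0.3327 = 2.3465331
For no arbitrage the full-cycle product must be 1, so the missing rate is 1 / 2.3465331 ≈ 0.4261606.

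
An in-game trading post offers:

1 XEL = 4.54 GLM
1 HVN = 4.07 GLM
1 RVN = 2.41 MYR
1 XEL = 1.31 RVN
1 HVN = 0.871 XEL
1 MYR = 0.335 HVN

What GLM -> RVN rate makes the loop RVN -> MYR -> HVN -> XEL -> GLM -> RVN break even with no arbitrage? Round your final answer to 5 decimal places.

0.31323

Known legs of the cycle: 2.41 × 0.335 × 0.871 × 4.54 = 3.192536399
For no arbitrage the full-cycle product must be 1, so the missing rate is 1 / 3.192536399 ≈ 0.3132306.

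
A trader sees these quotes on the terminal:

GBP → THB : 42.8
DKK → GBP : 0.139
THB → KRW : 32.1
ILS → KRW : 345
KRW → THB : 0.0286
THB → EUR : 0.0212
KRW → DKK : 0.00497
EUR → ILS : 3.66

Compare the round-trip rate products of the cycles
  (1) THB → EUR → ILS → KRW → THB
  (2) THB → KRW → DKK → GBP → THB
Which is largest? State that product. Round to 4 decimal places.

0.9491

(1) 0.0212 × 3.66 × 345 × 0.0286 = 0.76560
(2) 32.1 × 0.00497 × 0.139 × 42.8 = 0.94912
Highest is cycle (2) at 0.9491 (≤1, no arbitrage).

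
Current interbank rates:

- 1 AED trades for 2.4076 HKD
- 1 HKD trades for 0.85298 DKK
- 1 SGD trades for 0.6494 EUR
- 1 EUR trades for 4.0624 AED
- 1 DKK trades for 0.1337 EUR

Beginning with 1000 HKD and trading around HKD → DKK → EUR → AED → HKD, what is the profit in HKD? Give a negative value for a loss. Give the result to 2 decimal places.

115.42

1000 HKD × 0.85298 = 852.98 DKK
852.98 DKK × 0.1337 = 114.043426 EUR
114.043426 EUR × 4.0624 = 463.2900137824 AED
463.2900137824 AED × 2.4076 = 1115.41703718250624 HKD
Net change: 1115.41703718250624 − 1000 = 115.41703718250624 HKD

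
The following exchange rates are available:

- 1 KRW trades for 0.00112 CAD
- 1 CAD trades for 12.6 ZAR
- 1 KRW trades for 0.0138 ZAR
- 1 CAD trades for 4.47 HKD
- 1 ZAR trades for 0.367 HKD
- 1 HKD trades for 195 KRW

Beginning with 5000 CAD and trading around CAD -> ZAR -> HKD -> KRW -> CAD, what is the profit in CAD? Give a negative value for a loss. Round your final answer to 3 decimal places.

49.626

5000 CAD × 12.6 = 63000 ZAR
63000 ZAR × 0.367 = 23121 HKD
23121 HKD × 195 = 4508595 KRW
4508595 KRW × 0.00112 = 5049.6264 CAD
Net change: 5049.6264 − 5000 = 49.6264 CAD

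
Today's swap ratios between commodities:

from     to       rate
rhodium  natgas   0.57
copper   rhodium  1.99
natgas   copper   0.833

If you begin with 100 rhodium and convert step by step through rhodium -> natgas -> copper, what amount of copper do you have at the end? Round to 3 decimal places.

100 rhodium × 0.57 = 57 natgas
57 natgas × 0.833 = 47.481 copper

47.481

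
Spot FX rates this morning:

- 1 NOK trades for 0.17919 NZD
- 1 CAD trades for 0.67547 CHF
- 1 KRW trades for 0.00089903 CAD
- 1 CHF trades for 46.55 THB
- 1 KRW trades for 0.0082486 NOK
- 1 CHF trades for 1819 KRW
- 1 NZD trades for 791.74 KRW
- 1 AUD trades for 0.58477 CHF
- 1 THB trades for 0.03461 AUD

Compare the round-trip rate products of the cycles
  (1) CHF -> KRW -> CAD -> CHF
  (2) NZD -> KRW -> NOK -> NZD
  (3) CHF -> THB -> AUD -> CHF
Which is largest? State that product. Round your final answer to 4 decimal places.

(1) 1819 × 0.00089903 × 0.67547 = 1.10462
(2) 791.74 × 0.0082486 × 0.17919 = 1.17024
(3) 46.55 × 0.03461 × 0.58477 = 0.94212
Highest is cycle (2) at 1.1702 (>1, arbitrage).

1.1702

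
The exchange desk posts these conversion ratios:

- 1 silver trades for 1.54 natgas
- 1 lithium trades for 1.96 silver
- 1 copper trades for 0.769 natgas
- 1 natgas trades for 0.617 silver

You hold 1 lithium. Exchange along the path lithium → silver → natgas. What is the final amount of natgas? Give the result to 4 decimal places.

3.0184

1 lithium × 1.96 = 1.96 silver
1.96 silver × 1.54 = 3.0184 natgas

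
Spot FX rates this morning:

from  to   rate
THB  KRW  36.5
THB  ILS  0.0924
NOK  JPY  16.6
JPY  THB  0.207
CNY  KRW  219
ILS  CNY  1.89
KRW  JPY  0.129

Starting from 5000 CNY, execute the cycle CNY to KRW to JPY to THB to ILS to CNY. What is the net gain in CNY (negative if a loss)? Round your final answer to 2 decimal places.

106.32

5000 CNY × 219 = 1095000 KRW
1095000 KRW × 0.129 = 141255 JPY
141255 JPY × 0.207 = 29239.785 THB
29239.785 THB × 0.0924 = 2701.756134 ILS
2701.756134 ILS × 1.89 = 5106.31909326 CNY
Net change: 5106.31909326 − 5000 = 106.31909326 CNY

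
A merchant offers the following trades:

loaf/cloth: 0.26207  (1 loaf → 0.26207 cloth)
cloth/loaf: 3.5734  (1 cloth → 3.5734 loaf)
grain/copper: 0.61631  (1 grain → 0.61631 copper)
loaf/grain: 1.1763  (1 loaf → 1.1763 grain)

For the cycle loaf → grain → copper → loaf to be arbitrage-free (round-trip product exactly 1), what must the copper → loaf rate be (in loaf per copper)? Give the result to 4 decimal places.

1.3794

Known legs of the cycle: 1.1763 × 0.61631 = 0.724965453
For no arbitrage the full-cycle product must be 1, so the missing rate is 1 / 0.724965453 ≈ 1.379376.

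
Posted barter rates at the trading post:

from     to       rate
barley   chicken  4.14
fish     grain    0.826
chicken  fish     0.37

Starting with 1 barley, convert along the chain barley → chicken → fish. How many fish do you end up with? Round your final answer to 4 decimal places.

1.5318

1 barley × 4.14 = 4.14 chicken
4.14 chicken × 0.37 = 1.5318 fish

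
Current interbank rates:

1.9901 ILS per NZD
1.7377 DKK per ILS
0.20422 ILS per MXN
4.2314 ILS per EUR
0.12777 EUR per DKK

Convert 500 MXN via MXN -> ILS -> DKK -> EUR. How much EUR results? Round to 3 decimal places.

500 MXN × 0.20422 = 102.11 ILS
102.11 ILS × 1.7377 = 177.436547 DKK
177.436547 DKK × 0.12777 = 22.67106761019 EUR

22.671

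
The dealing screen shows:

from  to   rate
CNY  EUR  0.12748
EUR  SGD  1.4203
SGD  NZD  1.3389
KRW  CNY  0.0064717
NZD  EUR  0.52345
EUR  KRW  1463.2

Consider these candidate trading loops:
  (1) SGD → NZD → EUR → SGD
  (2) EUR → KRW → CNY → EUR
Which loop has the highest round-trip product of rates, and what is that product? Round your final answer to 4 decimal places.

1.2072

(1) 1.3389 × 0.52345 × 1.4203 = 0.99541
(2) 1463.2 × 0.0064717 × 0.12748 = 1.20716
Highest is cycle (2) at 1.2072 (>1, arbitrage).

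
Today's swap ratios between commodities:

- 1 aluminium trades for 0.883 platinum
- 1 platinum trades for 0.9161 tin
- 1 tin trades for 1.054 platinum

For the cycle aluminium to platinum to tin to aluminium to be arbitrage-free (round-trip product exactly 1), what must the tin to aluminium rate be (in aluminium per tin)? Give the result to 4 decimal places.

1.2362

Known legs of the cycle: 0.883 × 0.9161 = 0.8089163
For no arbitrage the full-cycle product must be 1, so the missing rate is 1 / 0.8089163 ≈ 1.236222.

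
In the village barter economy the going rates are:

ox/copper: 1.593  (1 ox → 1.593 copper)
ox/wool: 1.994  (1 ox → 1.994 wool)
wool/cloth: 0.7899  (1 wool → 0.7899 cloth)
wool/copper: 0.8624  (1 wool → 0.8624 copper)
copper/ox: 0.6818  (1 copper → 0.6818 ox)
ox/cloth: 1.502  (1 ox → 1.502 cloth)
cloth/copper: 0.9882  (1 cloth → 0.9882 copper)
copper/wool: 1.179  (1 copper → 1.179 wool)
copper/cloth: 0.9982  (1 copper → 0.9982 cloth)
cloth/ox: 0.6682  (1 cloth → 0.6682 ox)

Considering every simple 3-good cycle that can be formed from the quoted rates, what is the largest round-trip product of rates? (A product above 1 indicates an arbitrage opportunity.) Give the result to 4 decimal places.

wool→copper→ox→wool: 0.8624 × 0.6818 × 1.994 = 1.17244
copper→cloth→ox→copper: 0.9982 × 0.6682 × 1.593 = 1.06253
wool→cloth→ox→wool: 0.7899 × 0.6682 × 1.994 = 1.05246
copper→ox→cloth→copper: 0.6818 × 1.502 × 0.9882 = 1.01198
wool→cloth→copper→wool: 0.7899 × 0.9882 × 1.179 = 0.92030
Maximum is wool→copper→ox→wool at 1.1724; arbitrage exists.

1.1724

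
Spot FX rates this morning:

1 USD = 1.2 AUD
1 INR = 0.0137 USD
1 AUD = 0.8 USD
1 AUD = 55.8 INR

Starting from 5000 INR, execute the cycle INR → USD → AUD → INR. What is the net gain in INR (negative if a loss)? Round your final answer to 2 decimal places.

-413.24

5000 INR × 0.0137 = 68.5 USD
68.5 USD × 1.2 = 82.2 AUD
82.2 AUD × 55.8 = 4586.76 INR
Net change: 4586.76 − 5000 = -413.24 INR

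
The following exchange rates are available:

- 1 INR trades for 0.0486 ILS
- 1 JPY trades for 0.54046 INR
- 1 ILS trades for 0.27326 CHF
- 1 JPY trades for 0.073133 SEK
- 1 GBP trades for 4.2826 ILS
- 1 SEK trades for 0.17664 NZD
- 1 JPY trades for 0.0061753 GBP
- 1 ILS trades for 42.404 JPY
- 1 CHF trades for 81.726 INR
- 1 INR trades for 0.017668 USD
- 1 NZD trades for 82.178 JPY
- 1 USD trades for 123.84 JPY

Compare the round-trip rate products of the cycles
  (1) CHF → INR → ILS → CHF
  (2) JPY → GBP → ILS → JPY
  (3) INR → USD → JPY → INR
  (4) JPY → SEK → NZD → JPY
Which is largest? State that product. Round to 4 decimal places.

(1) 81.726 × 0.0486 × 0.27326 = 1.08536
(2) 0.0061753 × 4.2826 × 42.404 = 1.12143
(3) 0.017668 × 123.84 × 0.54046 = 1.18253
(4) 0.073133 × 0.17664 × 82.178 = 1.06159
Highest is cycle (3) at 1.1825 (>1, arbitrage).

1.1825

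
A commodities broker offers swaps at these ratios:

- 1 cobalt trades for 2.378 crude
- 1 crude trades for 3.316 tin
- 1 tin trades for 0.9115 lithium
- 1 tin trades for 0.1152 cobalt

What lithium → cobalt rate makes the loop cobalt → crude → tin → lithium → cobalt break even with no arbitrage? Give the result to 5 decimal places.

Known legs of the cycle: 2.378 × 3.316 × 0.9115 = 7.187585852
For no arbitrage the full-cycle product must be 1, so the missing rate is 1 / 7.187585852 ≈ 0.1391288.

0.13913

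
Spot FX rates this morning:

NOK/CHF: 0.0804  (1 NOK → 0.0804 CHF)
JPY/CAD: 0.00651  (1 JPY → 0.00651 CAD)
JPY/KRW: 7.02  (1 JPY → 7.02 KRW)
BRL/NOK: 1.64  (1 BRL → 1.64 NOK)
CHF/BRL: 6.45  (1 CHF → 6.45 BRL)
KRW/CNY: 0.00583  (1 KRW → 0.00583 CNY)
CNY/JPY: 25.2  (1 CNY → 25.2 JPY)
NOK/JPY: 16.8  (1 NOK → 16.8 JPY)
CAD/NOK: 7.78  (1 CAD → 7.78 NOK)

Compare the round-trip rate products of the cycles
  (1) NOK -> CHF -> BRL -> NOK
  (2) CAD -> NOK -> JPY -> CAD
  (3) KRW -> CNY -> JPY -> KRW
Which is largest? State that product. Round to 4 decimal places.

1.0314

(1) 0.0804 × 6.45 × 1.64 = 0.85047
(2) 7.78 × 16.8 × 0.00651 = 0.85088
(3) 0.00583 × 25.2 × 7.02 = 1.03135
Highest is cycle (3) at 1.0314 (>1, arbitrage).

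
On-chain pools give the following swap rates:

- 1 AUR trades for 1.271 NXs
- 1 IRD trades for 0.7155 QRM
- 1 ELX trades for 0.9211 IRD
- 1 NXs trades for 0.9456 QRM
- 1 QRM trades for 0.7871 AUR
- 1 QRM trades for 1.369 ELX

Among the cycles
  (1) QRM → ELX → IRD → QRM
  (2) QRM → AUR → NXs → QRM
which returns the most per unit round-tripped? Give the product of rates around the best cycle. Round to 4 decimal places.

(1) 1.369 × 0.9211 × 0.7155 = 0.90224
(2) 0.7871 × 1.271 × 0.9456 = 0.94598
Highest is cycle (2) at 0.9460 (≤1, no arbitrage).

0.9460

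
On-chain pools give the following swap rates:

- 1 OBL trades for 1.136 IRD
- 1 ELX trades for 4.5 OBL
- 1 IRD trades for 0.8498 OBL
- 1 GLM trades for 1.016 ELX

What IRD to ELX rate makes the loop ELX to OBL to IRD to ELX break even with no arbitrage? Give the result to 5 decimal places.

Known legs of the cycle: 4.5 × 1.136 = 5.112
For no arbitrage the full-cycle product must be 1, so the missing rate is 1 / 5.112 ≈ 0.1956182.

0.19562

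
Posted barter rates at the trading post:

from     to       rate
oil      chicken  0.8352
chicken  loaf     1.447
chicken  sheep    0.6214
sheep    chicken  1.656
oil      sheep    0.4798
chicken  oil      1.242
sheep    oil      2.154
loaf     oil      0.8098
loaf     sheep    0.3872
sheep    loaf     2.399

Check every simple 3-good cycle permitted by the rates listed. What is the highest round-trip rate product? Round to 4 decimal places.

oil→chicken→sheep→oil: 0.8352 × 0.6214 × 2.154 = 1.11791
oil→sheep→chicken→oil: 0.4798 × 1.656 × 1.242 = 0.98683
oil→chicken→loaf→oil: 0.8352 × 1.447 × 0.8098 = 0.97867
oil→sheep→loaf→oil: 0.4798 × 2.399 × 0.8098 = 0.93211
sheep→chicken→loaf→sheep: 1.656 × 1.447 × 0.3872 = 0.92782
Maximum is oil→chicken→sheep→oil at 1.1179; arbitrage exists.

1.1179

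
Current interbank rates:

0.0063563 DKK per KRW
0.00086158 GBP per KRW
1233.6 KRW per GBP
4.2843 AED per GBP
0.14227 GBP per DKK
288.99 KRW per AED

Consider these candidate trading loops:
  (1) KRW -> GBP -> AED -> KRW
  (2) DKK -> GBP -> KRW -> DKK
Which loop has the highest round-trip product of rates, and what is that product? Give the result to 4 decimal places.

1.1156

(1) 0.00086158 × 4.2843 × 288.99 = 1.06674
(2) 0.14227 × 1233.6 × 0.0063563 = 1.11556
Highest is cycle (2) at 1.1156 (>1, arbitrage).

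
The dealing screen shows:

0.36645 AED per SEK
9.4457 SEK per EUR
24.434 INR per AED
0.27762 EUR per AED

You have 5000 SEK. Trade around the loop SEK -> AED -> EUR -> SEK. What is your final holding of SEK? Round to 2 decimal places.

5000 SEK × 0.36645 = 1832.25 AED
1832.25 AED × 0.27762 = 508.669245 EUR
508.669245 EUR × 9.4457 = 4804.7370874965 SEK

4804.74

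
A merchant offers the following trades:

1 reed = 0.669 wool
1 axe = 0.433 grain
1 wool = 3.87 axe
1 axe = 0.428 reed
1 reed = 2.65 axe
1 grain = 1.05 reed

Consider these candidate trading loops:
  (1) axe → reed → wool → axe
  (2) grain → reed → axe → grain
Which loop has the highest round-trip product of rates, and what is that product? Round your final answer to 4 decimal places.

(1) 0.428 × 0.669 × 3.87 = 1.10810
(2) 1.05 × 2.65 × 0.433 = 1.20482
Highest is cycle (2) at 1.2048 (>1, arbitrage).

1.2048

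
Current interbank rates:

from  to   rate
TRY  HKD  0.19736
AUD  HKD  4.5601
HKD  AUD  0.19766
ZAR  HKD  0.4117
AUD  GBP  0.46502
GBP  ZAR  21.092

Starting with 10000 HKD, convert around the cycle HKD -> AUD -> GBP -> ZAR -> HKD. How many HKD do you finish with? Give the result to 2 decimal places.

10000 HKD × 0.19766 = 1976.6 AUD
1976.6 AUD × 0.46502 = 919.158532 GBP
919.158532 GBP × 21.092 = 19386.891756944 ZAR
19386.891756944 ZAR × 0.4117 = 7981.5833363338448 HKD

7981.58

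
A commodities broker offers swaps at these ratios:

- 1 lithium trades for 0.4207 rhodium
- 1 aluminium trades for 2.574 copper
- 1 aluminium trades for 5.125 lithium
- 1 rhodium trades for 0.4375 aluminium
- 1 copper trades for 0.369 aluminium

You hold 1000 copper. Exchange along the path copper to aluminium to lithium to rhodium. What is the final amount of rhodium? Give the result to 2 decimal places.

1000 copper × 0.369 = 369 aluminium
369 aluminium × 5.125 = 1891.125 lithium
1891.125 lithium × 0.4207 = 795.5962875 rhodium

795.60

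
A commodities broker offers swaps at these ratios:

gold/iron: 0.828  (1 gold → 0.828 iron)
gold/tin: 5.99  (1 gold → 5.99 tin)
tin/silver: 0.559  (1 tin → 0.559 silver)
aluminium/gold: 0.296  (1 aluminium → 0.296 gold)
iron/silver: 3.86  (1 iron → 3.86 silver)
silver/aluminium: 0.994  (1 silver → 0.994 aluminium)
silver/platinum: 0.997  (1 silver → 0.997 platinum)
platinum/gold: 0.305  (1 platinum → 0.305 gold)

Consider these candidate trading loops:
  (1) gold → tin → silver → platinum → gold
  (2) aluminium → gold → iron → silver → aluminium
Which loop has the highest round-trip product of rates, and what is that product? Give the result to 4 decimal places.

(1) 5.99 × 0.559 × 0.997 × 0.305 = 1.01820
(2) 0.296 × 0.828 × 3.86 × 0.994 = 0.94036
Highest is cycle (1) at 1.0182 (>1, arbitrage).

1.0182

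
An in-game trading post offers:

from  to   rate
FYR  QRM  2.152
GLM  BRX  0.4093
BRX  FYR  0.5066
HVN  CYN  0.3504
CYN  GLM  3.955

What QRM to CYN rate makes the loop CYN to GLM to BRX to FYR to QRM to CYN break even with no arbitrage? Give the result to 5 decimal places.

Known legs of the cycle: 3.955 × 0.4093 × 0.5066 × 2.152 = 1.7648007714008
For no arbitrage the full-cycle product must be 1, so the missing rate is 1 / 1.7648007714008 ≈ 0.5666362.

0.56664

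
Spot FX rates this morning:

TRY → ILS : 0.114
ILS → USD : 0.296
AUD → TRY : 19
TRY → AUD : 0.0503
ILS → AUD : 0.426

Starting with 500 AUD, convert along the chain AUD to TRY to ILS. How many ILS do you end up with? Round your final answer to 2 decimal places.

1083.00

500 AUD × 19 = 9500 TRY
9500 TRY × 0.114 = 1083 ILS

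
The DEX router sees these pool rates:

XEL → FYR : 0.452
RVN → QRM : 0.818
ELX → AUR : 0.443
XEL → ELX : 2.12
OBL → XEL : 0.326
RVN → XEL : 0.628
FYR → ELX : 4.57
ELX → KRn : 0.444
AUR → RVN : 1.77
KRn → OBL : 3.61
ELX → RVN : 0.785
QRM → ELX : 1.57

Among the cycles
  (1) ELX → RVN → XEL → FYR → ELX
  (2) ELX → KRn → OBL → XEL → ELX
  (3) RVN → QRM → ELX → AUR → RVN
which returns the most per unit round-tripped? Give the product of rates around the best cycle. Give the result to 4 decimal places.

(1) 0.785 × 0.628 × 0.452 × 4.57 = 1.01832
(2) 0.444 × 3.61 × 0.326 × 2.12 = 1.10775
(3) 0.818 × 1.57 × 0.443 × 1.77 = 1.00700
Highest is cycle (2) at 1.1078 (>1, arbitrage).

1.1078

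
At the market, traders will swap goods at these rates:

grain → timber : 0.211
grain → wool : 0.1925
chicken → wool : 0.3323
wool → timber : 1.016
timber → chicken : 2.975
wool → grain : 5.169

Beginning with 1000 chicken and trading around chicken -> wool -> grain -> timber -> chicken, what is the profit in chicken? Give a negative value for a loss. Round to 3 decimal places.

1000 chicken × 0.3323 = 332.3 wool
332.3 wool × 5.169 = 1717.6587 grain
1717.6587 grain × 0.211 = 362.4259857 timber
362.4259857 timber × 2.975 = 1078.2173074575 chicken
Net change: 1078.2173074575 − 1000 = 78.2173074575 chicken

78.217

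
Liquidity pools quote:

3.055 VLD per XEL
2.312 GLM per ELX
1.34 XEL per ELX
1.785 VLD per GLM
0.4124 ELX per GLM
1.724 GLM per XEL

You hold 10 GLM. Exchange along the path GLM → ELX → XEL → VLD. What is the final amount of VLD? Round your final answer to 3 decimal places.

16.882

10 GLM × 0.4124 = 4.124 ELX
4.124 ELX × 1.34 = 5.52616 XEL
5.52616 XEL × 3.055 = 16.8824188 VLD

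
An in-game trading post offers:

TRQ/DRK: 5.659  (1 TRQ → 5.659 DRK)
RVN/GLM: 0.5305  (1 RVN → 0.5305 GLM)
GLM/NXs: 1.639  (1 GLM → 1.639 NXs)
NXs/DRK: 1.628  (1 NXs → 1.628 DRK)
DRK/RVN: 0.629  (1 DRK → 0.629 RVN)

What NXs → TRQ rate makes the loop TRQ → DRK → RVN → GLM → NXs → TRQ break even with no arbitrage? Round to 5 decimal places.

Known legs of the cycle: 5.659 × 0.629 × 0.5305 × 1.639 = 3.0949574396345
For no arbitrage the full-cycle product must be 1, so the missing rate is 1 / 3.0949574396345 ≈ 0.3231062.

0.32311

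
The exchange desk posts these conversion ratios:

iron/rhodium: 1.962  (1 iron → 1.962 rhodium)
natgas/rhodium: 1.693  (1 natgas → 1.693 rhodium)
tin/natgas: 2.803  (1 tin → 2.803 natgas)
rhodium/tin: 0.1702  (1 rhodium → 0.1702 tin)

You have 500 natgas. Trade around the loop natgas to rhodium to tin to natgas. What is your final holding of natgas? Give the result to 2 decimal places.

403.84

500 natgas × 1.693 = 846.5 rhodium
846.5 rhodium × 0.1702 = 144.0743 tin
144.0743 tin × 2.803 = 403.8402629 natgas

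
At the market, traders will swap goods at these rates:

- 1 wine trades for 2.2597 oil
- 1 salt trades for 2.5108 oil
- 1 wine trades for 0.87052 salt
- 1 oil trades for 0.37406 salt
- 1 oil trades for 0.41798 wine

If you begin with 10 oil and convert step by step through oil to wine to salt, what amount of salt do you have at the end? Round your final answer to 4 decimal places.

3.6386

10 oil × 0.41798 = 4.1798 wine
4.1798 wine × 0.87052 = 3.638599496 salt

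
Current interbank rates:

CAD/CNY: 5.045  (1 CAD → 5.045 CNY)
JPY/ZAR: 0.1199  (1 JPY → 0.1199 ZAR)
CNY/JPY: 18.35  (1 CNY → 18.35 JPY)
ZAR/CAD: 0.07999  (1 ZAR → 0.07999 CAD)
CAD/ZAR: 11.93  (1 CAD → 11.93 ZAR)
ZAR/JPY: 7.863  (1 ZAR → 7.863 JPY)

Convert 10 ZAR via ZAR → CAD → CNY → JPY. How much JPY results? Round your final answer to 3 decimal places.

10 ZAR × 0.07999 = 0.7999 CAD
0.7999 CAD × 5.045 = 4.0354955 CNY
4.0354955 CNY × 18.35 = 74.051342425 JPY

74.051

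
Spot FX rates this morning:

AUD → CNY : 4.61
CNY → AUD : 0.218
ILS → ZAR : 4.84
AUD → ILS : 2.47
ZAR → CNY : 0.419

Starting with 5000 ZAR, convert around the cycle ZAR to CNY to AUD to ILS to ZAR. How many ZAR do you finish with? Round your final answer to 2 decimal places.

5000 ZAR × 0.419 = 2095 CNY
2095 CNY × 0.218 = 456.71 AUD
456.71 AUD × 2.47 = 1128.0737 ILS
1128.0737 ILS × 4.84 = 5459.876708 ZAR

5459.88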